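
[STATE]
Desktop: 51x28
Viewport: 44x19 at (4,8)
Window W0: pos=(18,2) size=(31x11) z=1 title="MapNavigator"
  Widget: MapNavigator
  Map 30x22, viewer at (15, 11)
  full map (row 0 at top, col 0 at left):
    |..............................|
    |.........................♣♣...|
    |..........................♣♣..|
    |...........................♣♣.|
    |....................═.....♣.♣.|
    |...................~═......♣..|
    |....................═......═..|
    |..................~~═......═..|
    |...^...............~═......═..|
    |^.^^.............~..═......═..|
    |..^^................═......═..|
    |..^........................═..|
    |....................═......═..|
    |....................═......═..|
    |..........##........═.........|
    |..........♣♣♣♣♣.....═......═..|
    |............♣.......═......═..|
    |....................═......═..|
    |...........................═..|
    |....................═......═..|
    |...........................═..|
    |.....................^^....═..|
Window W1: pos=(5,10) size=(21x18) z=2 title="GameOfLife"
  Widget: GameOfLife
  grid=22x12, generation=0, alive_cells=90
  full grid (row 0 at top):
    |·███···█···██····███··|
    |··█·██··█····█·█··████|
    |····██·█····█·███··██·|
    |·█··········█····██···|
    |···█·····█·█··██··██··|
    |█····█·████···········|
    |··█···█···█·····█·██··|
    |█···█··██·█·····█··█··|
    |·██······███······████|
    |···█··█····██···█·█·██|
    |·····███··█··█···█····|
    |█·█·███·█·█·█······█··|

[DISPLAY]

              ┃.^............@...........═..
              ┃...................═......═..
 ┏━━━━━━━━━━━━━━━━━━━┓............═......═..
 ┃ GameOfLife        ┃..##........═.........
 ┠───────────────────┨━━━━━━━━━━━━━━━━━━━━━━
 ┃Gen: 0             ┃                      
 ┃███···█···██····███┃                      
 ┃·█·██··█····█·█··██┃                      
 ┃···██·█····█·███··█┃                      
 ┃█··········█····██·┃                      
 ┃··█·····█·█··██··██┃                      
 ┃····█·████·········┃                      
 ┃·█···█···█·····█·██┃                      
 ┃···█··██·█·····█··█┃                      
 ┃██······███······██┃                      
 ┃··█··█····██···█·█·┃                      
 ┃····███··█··█···█··┃                      
 ┃·█·███·█·█·█······█┃                      
 ┃                   ┃                      


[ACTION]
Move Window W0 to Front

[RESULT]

              ┃.^............@...........═..
              ┃...................═......═..
 ┏━━━━━━━━━━━━┃...................═......═..
 ┃ GameOfLife ┃.........##........═.........
 ┠────────────┗━━━━━━━━━━━━━━━━━━━━━━━━━━━━━
 ┃Gen: 0             ┃                      
 ┃███···█···██····███┃                      
 ┃·█·██··█····█·█··██┃                      
 ┃···██·█····█·███··█┃                      
 ┃█··········█····██·┃                      
 ┃··█·····█·█··██··██┃                      
 ┃····█·████·········┃                      
 ┃·█···█···█·····█·██┃                      
 ┃···█··██·█·····█··█┃                      
 ┃██······███······██┃                      
 ┃··█··█····██···█·█·┃                      
 ┃····███··█··█···█··┃                      
 ┃·█·███·█·█·█······█┃                      
 ┃                   ┃                      


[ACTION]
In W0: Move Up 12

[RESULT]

              ┃..............@..............
              ┃........................♣♣...
 ┏━━━━━━━━━━━━┃.........................♣♣..
 ┃ GameOfLife ┃..........................♣♣.
 ┠────────────┗━━━━━━━━━━━━━━━━━━━━━━━━━━━━━
 ┃Gen: 0             ┃                      
 ┃███···█···██····███┃                      
 ┃·█·██··█····█·█··██┃                      
 ┃···██·█····█·███··█┃                      
 ┃█··········█····██·┃                      
 ┃··█·····█·█··██··██┃                      
 ┃····█·████·········┃                      
 ┃·█···█···█·····█·██┃                      
 ┃···█··██·█·····█··█┃                      
 ┃██······███······██┃                      
 ┃··█··█····██···█·█·┃                      
 ┃····███··█··█···█··┃                      
 ┃·█·███·█·█·█······█┃                      
 ┃                   ┃                      


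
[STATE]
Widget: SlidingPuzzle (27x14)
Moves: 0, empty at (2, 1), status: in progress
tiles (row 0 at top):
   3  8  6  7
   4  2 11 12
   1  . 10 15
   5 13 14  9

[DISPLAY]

┌────┬────┬────┬────┐      
│  3 │  8 │  6 │  7 │      
├────┼────┼────┼────┤      
│  4 │  2 │ 11 │ 12 │      
├────┼────┼────┼────┤      
│  1 │    │ 10 │ 15 │      
├────┼────┼────┼────┤      
│  5 │ 13 │ 14 │  9 │      
└────┴────┴────┴────┘      
Moves: 0                   
                           
                           
                           
                           


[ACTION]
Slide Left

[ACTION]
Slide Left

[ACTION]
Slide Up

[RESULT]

┌────┬────┬────┬────┐      
│  3 │  8 │  6 │  7 │      
├────┼────┼────┼────┤      
│  4 │  2 │ 11 │ 12 │      
├────┼────┼────┼────┤      
│  1 │ 10 │ 15 │  9 │      
├────┼────┼────┼────┤      
│  5 │ 13 │ 14 │    │      
└────┴────┴────┴────┘      
Moves: 3                   
                           
                           
                           
                           


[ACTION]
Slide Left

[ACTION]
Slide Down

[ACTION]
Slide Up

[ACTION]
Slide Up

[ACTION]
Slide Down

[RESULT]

┌────┬────┬────┬────┐      
│  3 │  8 │  6 │  7 │      
├────┼────┼────┼────┤      
│  4 │  2 │ 11 │ 12 │      
├────┼────┼────┼────┤      
│  1 │ 10 │ 15 │    │      
├────┼────┼────┼────┤      
│  5 │ 13 │ 14 │  9 │      
└────┴────┴────┴────┘      
Moves: 6                   
                           
                           
                           
                           


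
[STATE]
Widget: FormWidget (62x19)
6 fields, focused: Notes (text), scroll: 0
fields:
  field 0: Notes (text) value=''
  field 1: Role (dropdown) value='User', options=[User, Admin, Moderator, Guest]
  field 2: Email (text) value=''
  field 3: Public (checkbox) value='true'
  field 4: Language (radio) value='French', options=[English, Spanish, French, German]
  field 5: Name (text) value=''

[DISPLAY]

> Notes:      [                                              ]
  Role:       [User                                         ▼]
  Email:      [                                              ]
  Public:     [x]                                             
  Language:   ( ) English  ( ) Spanish  (●) French  ( ) German
  Name:       [                                              ]
                                                              
                                                              
                                                              
                                                              
                                                              
                                                              
                                                              
                                                              
                                                              
                                                              
                                                              
                                                              
                                                              


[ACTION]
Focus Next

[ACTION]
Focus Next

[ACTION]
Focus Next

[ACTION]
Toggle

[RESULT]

  Notes:      [                                              ]
  Role:       [User                                         ▼]
  Email:      [                                              ]
> Public:     [ ]                                             
  Language:   ( ) English  ( ) Spanish  (●) French  ( ) German
  Name:       [                                              ]
                                                              
                                                              
                                                              
                                                              
                                                              
                                                              
                                                              
                                                              
                                                              
                                                              
                                                              
                                                              
                                                              


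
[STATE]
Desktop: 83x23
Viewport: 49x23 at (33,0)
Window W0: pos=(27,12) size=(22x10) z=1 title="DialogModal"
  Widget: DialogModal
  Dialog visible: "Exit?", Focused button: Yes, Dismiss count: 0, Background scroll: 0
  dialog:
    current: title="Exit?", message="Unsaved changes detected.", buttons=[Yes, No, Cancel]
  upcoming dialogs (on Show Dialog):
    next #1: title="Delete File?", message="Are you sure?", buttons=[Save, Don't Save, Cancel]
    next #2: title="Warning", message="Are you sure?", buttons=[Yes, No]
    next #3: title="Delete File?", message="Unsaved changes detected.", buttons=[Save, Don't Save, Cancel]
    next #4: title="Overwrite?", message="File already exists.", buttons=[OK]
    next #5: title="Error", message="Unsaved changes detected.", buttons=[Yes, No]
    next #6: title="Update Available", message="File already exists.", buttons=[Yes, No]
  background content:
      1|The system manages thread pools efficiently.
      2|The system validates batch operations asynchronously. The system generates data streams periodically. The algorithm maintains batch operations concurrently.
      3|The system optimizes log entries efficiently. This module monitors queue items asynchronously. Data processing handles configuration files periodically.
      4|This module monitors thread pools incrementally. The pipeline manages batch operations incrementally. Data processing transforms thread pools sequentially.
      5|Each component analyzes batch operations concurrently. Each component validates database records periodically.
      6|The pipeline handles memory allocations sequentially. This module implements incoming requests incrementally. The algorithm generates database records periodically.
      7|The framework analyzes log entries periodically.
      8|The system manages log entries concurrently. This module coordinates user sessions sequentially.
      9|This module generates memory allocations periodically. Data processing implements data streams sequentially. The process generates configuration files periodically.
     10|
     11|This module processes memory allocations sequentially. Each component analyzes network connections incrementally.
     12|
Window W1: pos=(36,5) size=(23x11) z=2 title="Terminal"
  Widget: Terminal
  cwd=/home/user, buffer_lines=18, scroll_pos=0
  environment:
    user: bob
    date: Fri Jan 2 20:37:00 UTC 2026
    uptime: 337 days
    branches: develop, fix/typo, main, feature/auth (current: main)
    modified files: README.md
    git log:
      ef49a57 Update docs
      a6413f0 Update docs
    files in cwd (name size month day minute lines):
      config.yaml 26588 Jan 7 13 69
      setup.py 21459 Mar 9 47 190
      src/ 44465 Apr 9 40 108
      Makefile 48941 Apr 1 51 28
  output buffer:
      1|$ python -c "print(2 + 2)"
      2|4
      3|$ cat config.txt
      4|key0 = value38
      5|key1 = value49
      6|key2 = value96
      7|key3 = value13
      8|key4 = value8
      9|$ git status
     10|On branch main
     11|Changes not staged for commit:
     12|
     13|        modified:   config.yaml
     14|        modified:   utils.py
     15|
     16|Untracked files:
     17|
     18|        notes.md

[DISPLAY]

                                                 
                                                 
                                                 
                                                 
                                                 
   ┏━━━━━━━━━━━━━━━━━━━━━┓                       
   ┃ Terminal            ┃                       
   ┠─────────────────────┨                       
   ┃$ python -c "print(2 ┃                       
   ┃4                    ┃                       
   ┃$ cat config.txt     ┃                       
   ┃key0 = value38       ┃                       
━━━┃key1 = value49       ┃                       
ogM┃key2 = value96       ┃                       
───┃key3 = value13       ┃                       
───┗━━━━━━━━━━━━━━━━━━━━━┛                       
  Exit?     │es┃                                 
saved change│es┃                                 
es]  No   Ca│rs┃                                 
────────────┘ly┃                                 
ipeline handles┃                                 
━━━━━━━━━━━━━━━┛                                 
                                                 


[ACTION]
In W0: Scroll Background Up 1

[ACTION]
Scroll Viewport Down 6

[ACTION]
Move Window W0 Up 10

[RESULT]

                                                 
                                                 
━━━━━━━━━━━━━━━┓                                 
ogModal        ┃                                 
───────────────┨                                 
───┏━━━━━━━━━━━━━━━━━━━━━┓                       
  E┃ Terminal            ┃                       
sav┠─────────────────────┨                       
es]┃$ python -c "print(2 ┃                       
───┃4                    ┃                       
ipe┃$ cat config.txt     ┃                       
━━━┃key0 = value38       ┃                       
   ┃key1 = value49       ┃                       
   ┃key2 = value96       ┃                       
   ┃key3 = value13       ┃                       
   ┗━━━━━━━━━━━━━━━━━━━━━┛                       
                                                 
                                                 
                                                 
                                                 
                                                 
                                                 
                                                 


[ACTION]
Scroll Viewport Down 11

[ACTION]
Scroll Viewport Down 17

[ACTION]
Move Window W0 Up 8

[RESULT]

━━━━━━━━━━━━━━━┓                                 
ogModal        ┃                                 
───────────────┨                                 
────────────┐ t┃                                 
  Exit?     │es┃                                 
sav┏━━━━━━━━━━━━━━━━━━━━━┓                       
es]┃ Terminal            ┃                       
───┠─────────────────────┨                       
ipe┃$ python -c "print(2 ┃                       
━━━┃4                    ┃                       
   ┃$ cat config.txt     ┃                       
   ┃key0 = value38       ┃                       
   ┃key1 = value49       ┃                       
   ┃key2 = value96       ┃                       
   ┃key3 = value13       ┃                       
   ┗━━━━━━━━━━━━━━━━━━━━━┛                       
                                                 
                                                 
                                                 
                                                 
                                                 
                                                 
                                                 


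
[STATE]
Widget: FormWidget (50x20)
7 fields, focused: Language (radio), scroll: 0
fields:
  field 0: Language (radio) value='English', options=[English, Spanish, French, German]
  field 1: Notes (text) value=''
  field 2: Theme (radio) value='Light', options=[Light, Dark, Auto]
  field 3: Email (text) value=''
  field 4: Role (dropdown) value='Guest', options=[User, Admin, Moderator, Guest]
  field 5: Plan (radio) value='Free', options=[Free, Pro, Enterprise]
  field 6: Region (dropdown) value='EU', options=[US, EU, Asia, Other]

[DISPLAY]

> Language:   (●) English  ( ) Spanish  ( ) French
  Notes:      [                                  ]
  Theme:      (●) Light  ( ) Dark  ( ) Auto       
  Email:      [                                  ]
  Role:       [Guest                            ▼]
  Plan:       (●) Free  ( ) Pro  ( ) Enterprise   
  Region:     [EU                               ▼]
                                                  
                                                  
                                                  
                                                  
                                                  
                                                  
                                                  
                                                  
                                                  
                                                  
                                                  
                                                  
                                                  


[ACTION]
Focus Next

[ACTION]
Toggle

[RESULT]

  Language:   (●) English  ( ) Spanish  ( ) French
> Notes:      [                                  ]
  Theme:      (●) Light  ( ) Dark  ( ) Auto       
  Email:      [                                  ]
  Role:       [Guest                            ▼]
  Plan:       (●) Free  ( ) Pro  ( ) Enterprise   
  Region:     [EU                               ▼]
                                                  
                                                  
                                                  
                                                  
                                                  
                                                  
                                                  
                                                  
                                                  
                                                  
                                                  
                                                  
                                                  


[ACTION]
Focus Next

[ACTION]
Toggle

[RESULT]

  Language:   (●) English  ( ) Spanish  ( ) French
  Notes:      [                                  ]
> Theme:      (●) Light  ( ) Dark  ( ) Auto       
  Email:      [                                  ]
  Role:       [Guest                            ▼]
  Plan:       (●) Free  ( ) Pro  ( ) Enterprise   
  Region:     [EU                               ▼]
                                                  
                                                  
                                                  
                                                  
                                                  
                                                  
                                                  
                                                  
                                                  
                                                  
                                                  
                                                  
                                                  


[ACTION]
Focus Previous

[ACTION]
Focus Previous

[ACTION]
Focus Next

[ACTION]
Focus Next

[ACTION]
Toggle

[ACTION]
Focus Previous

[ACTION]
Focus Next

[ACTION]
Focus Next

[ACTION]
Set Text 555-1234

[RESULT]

  Language:   (●) English  ( ) Spanish  ( ) French
  Notes:      [                                  ]
  Theme:      (●) Light  ( ) Dark  ( ) Auto       
> Email:      [555-1234                          ]
  Role:       [Guest                            ▼]
  Plan:       (●) Free  ( ) Pro  ( ) Enterprise   
  Region:     [EU                               ▼]
                                                  
                                                  
                                                  
                                                  
                                                  
                                                  
                                                  
                                                  
                                                  
                                                  
                                                  
                                                  
                                                  


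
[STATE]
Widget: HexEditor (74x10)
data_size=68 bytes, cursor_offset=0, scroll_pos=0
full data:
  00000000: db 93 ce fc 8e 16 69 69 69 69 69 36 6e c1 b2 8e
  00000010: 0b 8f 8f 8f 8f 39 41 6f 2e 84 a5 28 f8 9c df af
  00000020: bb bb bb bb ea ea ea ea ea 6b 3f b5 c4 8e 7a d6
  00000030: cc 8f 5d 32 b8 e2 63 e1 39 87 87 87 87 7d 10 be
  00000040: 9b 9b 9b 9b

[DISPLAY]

00000000  DB 93 ce fc 8e 16 69 69  69 69 69 36 6e c1 b2 8e  |......iiiii6n
00000010  0b 8f 8f 8f 8f 39 41 6f  2e 84 a5 28 f8 9c df af  |.....9Ao...(.
00000020  bb bb bb bb ea ea ea ea  ea 6b 3f b5 c4 8e 7a d6  |.........k?..
00000030  cc 8f 5d 32 b8 e2 63 e1  39 87 87 87 87 7d 10 be  |..]2..c.9....
00000040  9b 9b 9b 9b                                       |....         
                                                                          
                                                                          
                                                                          
                                                                          
                                                                          


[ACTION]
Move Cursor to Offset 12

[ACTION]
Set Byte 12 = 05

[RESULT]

00000000  db 93 ce fc 8e 16 69 69  69 69 69 36 05 c1 b2 8e  |......iiiii6.
00000010  0b 8f 8f 8f 8f 39 41 6f  2e 84 a5 28 f8 9c df af  |.....9Ao...(.
00000020  bb bb bb bb ea ea ea ea  ea 6b 3f b5 c4 8e 7a d6  |.........k?..
00000030  cc 8f 5d 32 b8 e2 63 e1  39 87 87 87 87 7d 10 be  |..]2..c.9....
00000040  9b 9b 9b 9b                                       |....         
                                                                          
                                                                          
                                                                          
                                                                          
                                                                          


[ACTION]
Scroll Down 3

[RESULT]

00000030  cc 8f 5d 32 b8 e2 63 e1  39 87 87 87 87 7d 10 be  |..]2..c.9....
00000040  9b 9b 9b 9b                                       |....         
                                                                          
                                                                          
                                                                          
                                                                          
                                                                          
                                                                          
                                                                          
                                                                          


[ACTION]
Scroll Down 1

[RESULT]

00000040  9b 9b 9b 9b                                       |....         
                                                                          
                                                                          
                                                                          
                                                                          
                                                                          
                                                                          
                                                                          
                                                                          
                                                                          


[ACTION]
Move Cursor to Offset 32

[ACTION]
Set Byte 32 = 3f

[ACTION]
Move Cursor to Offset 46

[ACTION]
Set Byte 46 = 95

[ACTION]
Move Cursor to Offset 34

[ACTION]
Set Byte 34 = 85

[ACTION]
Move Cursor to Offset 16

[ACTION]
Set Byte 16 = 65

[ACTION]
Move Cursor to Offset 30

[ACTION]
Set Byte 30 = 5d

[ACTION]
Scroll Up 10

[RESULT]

00000000  db 93 ce fc 8e 16 69 69  69 69 69 36 05 c1 b2 8e  |......iiiii6.
00000010  65 8f 8f 8f 8f 39 41 6f  2e 84 a5 28 f8 9c 5D af  |e....9Ao...(.
00000020  3f bb 85 bb ea ea ea ea  ea 6b 3f b5 c4 8e 95 d6  |?........k?..
00000030  cc 8f 5d 32 b8 e2 63 e1  39 87 87 87 87 7d 10 be  |..]2..c.9....
00000040  9b 9b 9b 9b                                       |....         
                                                                          
                                                                          
                                                                          
                                                                          
                                                                          


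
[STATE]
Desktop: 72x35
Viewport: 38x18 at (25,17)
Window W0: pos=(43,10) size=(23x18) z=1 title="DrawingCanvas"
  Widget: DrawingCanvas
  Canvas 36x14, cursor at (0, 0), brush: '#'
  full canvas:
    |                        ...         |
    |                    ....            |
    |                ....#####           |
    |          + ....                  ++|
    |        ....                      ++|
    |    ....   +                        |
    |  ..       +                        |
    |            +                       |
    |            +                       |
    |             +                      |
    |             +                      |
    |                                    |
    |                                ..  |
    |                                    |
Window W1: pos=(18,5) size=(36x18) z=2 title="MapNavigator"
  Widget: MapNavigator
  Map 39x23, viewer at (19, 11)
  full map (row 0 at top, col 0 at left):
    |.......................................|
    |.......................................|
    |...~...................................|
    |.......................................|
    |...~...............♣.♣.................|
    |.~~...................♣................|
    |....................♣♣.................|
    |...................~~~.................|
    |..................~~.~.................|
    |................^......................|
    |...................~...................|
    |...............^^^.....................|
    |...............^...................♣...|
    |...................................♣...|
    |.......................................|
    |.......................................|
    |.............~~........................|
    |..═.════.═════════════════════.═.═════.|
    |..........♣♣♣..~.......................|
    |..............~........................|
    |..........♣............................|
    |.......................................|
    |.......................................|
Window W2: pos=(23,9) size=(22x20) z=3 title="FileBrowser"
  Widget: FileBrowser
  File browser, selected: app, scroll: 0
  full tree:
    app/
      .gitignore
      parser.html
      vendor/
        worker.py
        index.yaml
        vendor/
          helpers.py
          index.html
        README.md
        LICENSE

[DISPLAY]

                   ┃.......♣┃..       
                   ┃........┃ +       
                   ┃........┃ +       
                   ┃........┃  +      
                   ┃══.═.═══┃  +      
                   ┃━━━━━━━━┛   +     
                   ┃            +     
                   ┃                  
                   ┃                  
                   ┃                  
                   ┃━━━━━━━━━━━━━━━━━━
━━━━━━━━━━━━━━━━━━━┛                  
                                      
                                      
                                      
                                      
                                      
                                      


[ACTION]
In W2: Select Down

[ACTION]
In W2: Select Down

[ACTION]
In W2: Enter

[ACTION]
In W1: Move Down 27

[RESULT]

                   ┃        ┃..       
                   ┃        ┃ +       
                   ┃        ┃ +       
                   ┃        ┃  +      
                   ┃        ┃  +      
                   ┃━━━━━━━━┛   +     
                   ┃            +     
                   ┃                  
                   ┃                  
                   ┃                  
                   ┃━━━━━━━━━━━━━━━━━━
━━━━━━━━━━━━━━━━━━━┛                  
                                      
                                      
                                      
                                      
                                      
                                      


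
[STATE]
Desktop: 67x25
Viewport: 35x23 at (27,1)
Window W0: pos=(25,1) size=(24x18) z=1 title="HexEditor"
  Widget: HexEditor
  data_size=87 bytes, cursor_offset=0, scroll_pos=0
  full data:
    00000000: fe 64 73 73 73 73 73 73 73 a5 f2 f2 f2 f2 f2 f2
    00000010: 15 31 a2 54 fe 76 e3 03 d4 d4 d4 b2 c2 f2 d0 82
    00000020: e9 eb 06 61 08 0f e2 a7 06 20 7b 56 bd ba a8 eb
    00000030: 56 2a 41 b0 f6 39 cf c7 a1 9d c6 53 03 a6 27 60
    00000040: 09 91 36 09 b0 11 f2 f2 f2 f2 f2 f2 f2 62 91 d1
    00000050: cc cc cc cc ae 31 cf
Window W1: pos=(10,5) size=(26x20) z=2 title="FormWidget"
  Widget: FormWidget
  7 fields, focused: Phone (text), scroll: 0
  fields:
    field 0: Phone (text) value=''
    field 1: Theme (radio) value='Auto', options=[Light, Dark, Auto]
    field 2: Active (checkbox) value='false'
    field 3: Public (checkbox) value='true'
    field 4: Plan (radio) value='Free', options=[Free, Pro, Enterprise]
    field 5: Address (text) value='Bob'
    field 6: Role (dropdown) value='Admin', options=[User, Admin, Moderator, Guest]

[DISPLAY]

━━━━━━━━━━━━━━━━━━━━━┓             
HexEditor            ┃             
─────────────────────┨             
0000000  FE 64 73 73 ┃             
━━━━━━━━┓15 31 a2 54 ┃             
        ┃e9 eb 06 61 ┃             
────────┨56 2a 41 b0 ┃             
       ]┃09 91 36 09 ┃             
) Light ┃cc cc cc cc ┃             
]       ┃            ┃             
]       ┃            ┃             
) Free  ┃            ┃             
ob     ]┃            ┃             
dmin  ▼]┃            ┃             
        ┃            ┃             
        ┃            ┃             
        ┃            ┃             
        ┃━━━━━━━━━━━━┛             
        ┃                          
        ┃                          
        ┃                          
        ┃                          
        ┃                          


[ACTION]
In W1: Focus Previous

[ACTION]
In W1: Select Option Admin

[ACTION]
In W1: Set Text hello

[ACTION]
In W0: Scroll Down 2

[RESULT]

━━━━━━━━━━━━━━━━━━━━━┓             
HexEditor            ┃             
─────────────────────┨             
0000020  e9 eb 06 61 ┃             
━━━━━━━━┓56 2a 41 b0 ┃             
        ┃09 91 36 09 ┃             
────────┨cc cc cc cc ┃             
       ]┃            ┃             
) Light ┃            ┃             
]       ┃            ┃             
]       ┃            ┃             
) Free  ┃            ┃             
ob     ]┃            ┃             
dmin  ▼]┃            ┃             
        ┃            ┃             
        ┃            ┃             
        ┃            ┃             
        ┃━━━━━━━━━━━━┛             
        ┃                          
        ┃                          
        ┃                          
        ┃                          
        ┃                          


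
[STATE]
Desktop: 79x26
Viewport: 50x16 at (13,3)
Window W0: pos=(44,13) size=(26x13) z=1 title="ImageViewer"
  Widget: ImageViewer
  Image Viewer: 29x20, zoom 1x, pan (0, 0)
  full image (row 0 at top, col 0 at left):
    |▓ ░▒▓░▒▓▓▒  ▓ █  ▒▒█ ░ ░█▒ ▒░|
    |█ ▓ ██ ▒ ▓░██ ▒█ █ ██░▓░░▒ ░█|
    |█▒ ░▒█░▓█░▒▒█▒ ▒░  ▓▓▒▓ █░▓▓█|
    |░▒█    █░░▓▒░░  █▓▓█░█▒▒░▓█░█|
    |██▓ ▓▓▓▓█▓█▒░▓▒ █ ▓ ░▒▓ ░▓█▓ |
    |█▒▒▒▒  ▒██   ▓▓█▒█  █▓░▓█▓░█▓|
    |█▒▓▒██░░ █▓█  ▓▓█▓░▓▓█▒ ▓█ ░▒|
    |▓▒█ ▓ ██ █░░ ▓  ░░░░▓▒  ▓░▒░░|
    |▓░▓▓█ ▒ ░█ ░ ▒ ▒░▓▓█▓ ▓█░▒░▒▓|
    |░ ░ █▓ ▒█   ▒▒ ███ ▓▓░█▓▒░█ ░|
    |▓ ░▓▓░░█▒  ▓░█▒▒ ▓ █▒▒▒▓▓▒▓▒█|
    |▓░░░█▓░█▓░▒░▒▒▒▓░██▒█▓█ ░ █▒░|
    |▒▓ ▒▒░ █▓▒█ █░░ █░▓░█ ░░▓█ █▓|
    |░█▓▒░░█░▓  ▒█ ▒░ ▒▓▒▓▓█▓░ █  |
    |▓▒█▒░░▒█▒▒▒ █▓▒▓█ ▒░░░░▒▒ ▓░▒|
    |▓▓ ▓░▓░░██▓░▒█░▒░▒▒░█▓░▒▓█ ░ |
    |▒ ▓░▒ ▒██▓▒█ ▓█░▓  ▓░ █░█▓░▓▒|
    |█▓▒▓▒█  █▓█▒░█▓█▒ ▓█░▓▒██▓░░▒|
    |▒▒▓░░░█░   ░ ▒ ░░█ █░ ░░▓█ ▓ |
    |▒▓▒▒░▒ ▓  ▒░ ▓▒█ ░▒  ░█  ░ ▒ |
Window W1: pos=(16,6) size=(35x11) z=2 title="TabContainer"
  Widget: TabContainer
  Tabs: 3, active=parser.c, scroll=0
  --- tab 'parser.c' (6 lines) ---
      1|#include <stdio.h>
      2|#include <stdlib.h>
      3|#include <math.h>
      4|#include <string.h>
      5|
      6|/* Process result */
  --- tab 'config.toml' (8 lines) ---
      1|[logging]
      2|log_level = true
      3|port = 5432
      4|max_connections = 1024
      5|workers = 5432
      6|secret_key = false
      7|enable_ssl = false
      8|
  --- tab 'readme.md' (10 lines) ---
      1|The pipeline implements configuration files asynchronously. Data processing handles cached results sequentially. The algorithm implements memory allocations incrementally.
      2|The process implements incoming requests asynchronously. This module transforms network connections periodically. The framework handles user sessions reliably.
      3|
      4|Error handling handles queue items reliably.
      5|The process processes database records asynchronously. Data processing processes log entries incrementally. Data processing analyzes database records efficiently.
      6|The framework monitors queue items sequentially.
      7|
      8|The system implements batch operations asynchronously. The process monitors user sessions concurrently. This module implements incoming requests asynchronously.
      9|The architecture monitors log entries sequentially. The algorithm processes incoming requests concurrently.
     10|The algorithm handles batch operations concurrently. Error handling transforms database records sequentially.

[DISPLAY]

                                                  
                                                  
                                                  
   ┏━━━━━━━━━━━━━━━━━━━━━━━━━━━━━━━━━┓            
   ┃ TabContainer                    ┃            
   ┠─────────────────────────────────┨            
   ┃[parser.c]│ config.toml │ readme.┃            
   ┃─────────────────────────────────┃            
   ┃#include <stdio.h>               ┃            
   ┃#include <stdlib.h>              ┃            
   ┃#include <math.h>                ┃━━━━━━━━━━━━
   ┃#include <string.h>              ┃Viewer      
   ┃                                 ┃────────────
   ┗━━━━━━━━━━━━━━━━━━━━━━━━━━━━━━━━━┛▒▓▓▒  ▓ █  ▒
                               ┃█ ▓ ██ ▒ ▓░██ ▒█ █
                               ┃█▒ ░▒█░▓█░▒▒█▒ ▒░ 


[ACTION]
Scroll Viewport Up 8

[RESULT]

                                                  
                                                  
                                                  
                                                  
                                                  
                                                  
   ┏━━━━━━━━━━━━━━━━━━━━━━━━━━━━━━━━━┓            
   ┃ TabContainer                    ┃            
   ┠─────────────────────────────────┨            
   ┃[parser.c]│ config.toml │ readme.┃            
   ┃─────────────────────────────────┃            
   ┃#include <stdio.h>               ┃            
   ┃#include <stdlib.h>              ┃            
   ┃#include <math.h>                ┃━━━━━━━━━━━━
   ┃#include <string.h>              ┃Viewer      
   ┃                                 ┃────────────


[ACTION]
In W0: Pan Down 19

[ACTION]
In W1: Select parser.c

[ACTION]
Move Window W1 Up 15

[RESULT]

   ┏━━━━━━━━━━━━━━━━━━━━━━━━━━━━━━━━━┓            
   ┃ TabContainer                    ┃            
   ┠─────────────────────────────────┨            
   ┃[parser.c]│ config.toml │ readme.┃            
   ┃─────────────────────────────────┃            
   ┃#include <stdio.h>               ┃            
   ┃#include <stdlib.h>              ┃            
   ┃#include <math.h>                ┃            
   ┃#include <string.h>              ┃            
   ┃                                 ┃            
   ┗━━━━━━━━━━━━━━━━━━━━━━━━━━━━━━━━━┛            
                                                  
                                                  
                               ┏━━━━━━━━━━━━━━━━━━
                               ┃ ImageViewer      
                               ┠──────────────────
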